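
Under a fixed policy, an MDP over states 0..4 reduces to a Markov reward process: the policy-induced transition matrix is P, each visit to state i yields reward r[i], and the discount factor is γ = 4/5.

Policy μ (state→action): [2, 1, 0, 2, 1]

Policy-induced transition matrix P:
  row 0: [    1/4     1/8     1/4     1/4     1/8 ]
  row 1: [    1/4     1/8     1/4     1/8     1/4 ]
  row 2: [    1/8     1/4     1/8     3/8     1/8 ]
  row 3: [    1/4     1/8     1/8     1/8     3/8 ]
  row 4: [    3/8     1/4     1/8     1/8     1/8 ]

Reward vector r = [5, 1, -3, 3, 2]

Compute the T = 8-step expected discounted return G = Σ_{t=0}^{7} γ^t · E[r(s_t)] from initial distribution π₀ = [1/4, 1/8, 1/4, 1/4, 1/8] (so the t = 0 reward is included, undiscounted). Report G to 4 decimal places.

G = 7.6223

t=0: π = [0.2500, 0.1250, 0.2500, 0.2500, 0.1250], E[r] = 1.6250, γ^t·E[r] = 1.625000, running G = 1.625000
t=1: π = [0.2344, 0.1719, 0.1719, 0.2188, 0.2031], E[r] = 1.8906, γ^t·E[r] = 1.512500, running G = 3.137500
t=2: π = [0.2539, 0.1719, 0.1758, 0.1973, 0.2012], E[r] = 1.9082, γ^t·E[r] = 1.221250, running G = 4.358750
t=3: π = [0.2532, 0.1721, 0.1782, 0.2007, 0.1958], E[r] = 1.8970, γ^t·E[r] = 0.971250, running G = 5.330000
t=4: π = [0.2522, 0.1718, 0.1782, 0.2012, 0.1967], E[r] = 1.8952, γ^t·E[r] = 0.776288, running G = 6.106288
t=5: π = [0.2523, 0.1719, 0.1780, 0.2011, 0.1968], E[r] = 1.8962, γ^t·E[r] = 0.621343, running G = 6.727630
t=6: π = [0.2523, 0.1718, 0.1780, 0.2010, 0.1967], E[r] = 1.8961, γ^t·E[r] = 0.497058, running G = 7.224688
t=7: π = [0.2523, 0.1718, 0.1780, 0.2010, 0.1967], E[r] = 1.8961, γ^t·E[r] = 0.397642, running G = 7.622330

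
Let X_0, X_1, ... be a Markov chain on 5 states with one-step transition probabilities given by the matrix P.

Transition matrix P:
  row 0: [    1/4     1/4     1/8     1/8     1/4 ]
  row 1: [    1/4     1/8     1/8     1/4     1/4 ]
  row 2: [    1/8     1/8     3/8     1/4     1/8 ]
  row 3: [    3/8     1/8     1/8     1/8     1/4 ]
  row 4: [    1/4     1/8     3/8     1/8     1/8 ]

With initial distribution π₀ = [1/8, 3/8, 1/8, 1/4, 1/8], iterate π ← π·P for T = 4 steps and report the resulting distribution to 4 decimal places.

t=0: π = [0.1250, 0.3750, 0.1250, 0.2500, 0.1250]
t=1: π = [0.2656, 0.1406, 0.1875, 0.1875, 0.2188]
t=2: π = [0.2500, 0.1582, 0.2266, 0.1660, 0.1992]
t=3: π = [0.2424, 0.1563, 0.2314, 0.1731, 0.1968]
t=4: π = [0.2427, 0.1553, 0.2321, 0.1735, 0.1965]

π = [0.2427, 0.1553, 0.2321, 0.1735, 0.1965]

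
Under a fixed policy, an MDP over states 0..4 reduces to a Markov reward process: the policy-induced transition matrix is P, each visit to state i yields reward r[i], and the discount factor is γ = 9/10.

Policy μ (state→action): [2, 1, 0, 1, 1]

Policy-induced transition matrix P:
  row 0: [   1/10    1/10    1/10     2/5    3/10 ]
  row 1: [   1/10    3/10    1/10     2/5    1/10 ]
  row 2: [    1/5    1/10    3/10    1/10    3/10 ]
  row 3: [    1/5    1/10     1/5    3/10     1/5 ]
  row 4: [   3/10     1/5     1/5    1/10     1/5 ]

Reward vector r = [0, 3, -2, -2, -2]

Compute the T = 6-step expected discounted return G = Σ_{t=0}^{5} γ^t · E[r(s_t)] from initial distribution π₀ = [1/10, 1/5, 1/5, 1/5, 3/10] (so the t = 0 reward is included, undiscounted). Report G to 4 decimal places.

G = -3.8665

t=0: π = [0.1000, 0.2000, 0.2000, 0.2000, 0.3000], E[r] = -0.8000, γ^t·E[r] = -0.800000, running G = -0.800000
t=1: π = [0.2000, 0.1700, 0.1900, 0.2300, 0.2100], E[r] = -0.7500, γ^t·E[r] = -0.675000, running G = -1.475000
t=2: π = [0.1840, 0.1550, 0.1820, 0.2570, 0.2220], E[r] = -0.8570, γ^t·E[r] = -0.694170, running G = -2.169170
t=3: π = [0.1883, 0.1532, 0.1843, 0.2531, 0.2211], E[r] = -0.8574, γ^t·E[r] = -0.625045, running G = -2.794215
t=4: π = [0.1880, 0.1528, 0.1843, 0.2531, 0.2219], E[r] = -0.8603, γ^t·E[r] = -0.564463, running G = -3.358677
t=5: π = [0.1881, 0.1527, 0.1844, 0.2528, 0.2219], E[r] = -0.8600, γ^t·E[r] = -0.507841, running G = -3.866519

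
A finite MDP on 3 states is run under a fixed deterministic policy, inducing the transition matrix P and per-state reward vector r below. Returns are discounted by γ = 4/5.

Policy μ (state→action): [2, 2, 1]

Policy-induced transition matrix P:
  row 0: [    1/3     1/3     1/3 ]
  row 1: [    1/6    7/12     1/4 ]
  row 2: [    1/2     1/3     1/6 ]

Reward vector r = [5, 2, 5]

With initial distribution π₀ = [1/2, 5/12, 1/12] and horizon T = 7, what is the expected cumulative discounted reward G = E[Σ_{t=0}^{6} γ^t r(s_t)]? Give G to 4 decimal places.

G = 14.5927

t=0: π = [0.5000, 0.4167, 0.0833], E[r] = 3.7500, γ^t·E[r] = 3.750000, running G = 3.750000
t=1: π = [0.2778, 0.4375, 0.2847], E[r] = 3.6875, γ^t·E[r] = 2.950000, running G = 6.700000
t=2: π = [0.3079, 0.4427, 0.2494], E[r] = 3.6719, γ^t·E[r] = 2.350000, running G = 9.050000
t=3: π = [0.3011, 0.4440, 0.2549], E[r] = 3.6680, γ^t·E[r] = 1.878000, running G = 10.928000
t=4: π = [0.3018, 0.4443, 0.2539], E[r] = 3.6670, γ^t·E[r] = 1.502000, running G = 12.430000
t=5: π = [0.3016, 0.4444, 0.2540], E[r] = 3.6667, γ^t·E[r] = 1.201520, running G = 13.631520
t=6: π = [0.3016, 0.4444, 0.2540], E[r] = 3.6667, γ^t·E[r] = 0.961200, running G = 14.592720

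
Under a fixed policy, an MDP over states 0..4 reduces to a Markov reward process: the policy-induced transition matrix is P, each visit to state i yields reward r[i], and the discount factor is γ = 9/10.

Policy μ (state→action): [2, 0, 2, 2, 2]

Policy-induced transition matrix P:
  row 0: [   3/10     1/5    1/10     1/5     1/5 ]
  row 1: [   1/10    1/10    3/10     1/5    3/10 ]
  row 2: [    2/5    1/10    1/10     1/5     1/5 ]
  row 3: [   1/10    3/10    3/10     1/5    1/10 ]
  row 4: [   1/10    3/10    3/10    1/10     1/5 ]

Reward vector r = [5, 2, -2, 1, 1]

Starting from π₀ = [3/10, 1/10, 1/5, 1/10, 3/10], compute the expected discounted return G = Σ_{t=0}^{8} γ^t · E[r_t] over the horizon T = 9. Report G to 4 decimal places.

G = 8.8358

t=0: π = [0.3000, 0.1000, 0.2000, 0.1000, 0.3000], E[r] = 1.7000, γ^t·E[r] = 1.700000, running G = 1.700000
t=1: π = [0.2200, 0.2100, 0.2000, 0.1700, 0.2000], E[r] = 1.4900, γ^t·E[r] = 1.341000, running G = 3.041000
t=2: π = [0.2040, 0.1960, 0.2160, 0.1800, 0.2040], E[r] = 1.3640, γ^t·E[r] = 1.104840, running G = 4.145840
t=3: π = [0.2056, 0.1972, 0.2160, 0.1796, 0.2016], E[r] = 1.3716, γ^t·E[r] = 0.999896, running G = 5.145736
t=4: π = [0.2059, 0.1968, 0.2157, 0.1798, 0.2018], E[r] = 1.3734, γ^t·E[r] = 0.901114, running G = 6.046850
t=5: π = [0.2059, 0.1969, 0.2157, 0.1798, 0.2017], E[r] = 1.3734, γ^t·E[r] = 0.810993, running G = 6.857844
t=6: π = [0.2059, 0.1969, 0.2157, 0.1798, 0.2017], E[r] = 1.3734, γ^t·E[r] = 0.729860, running G = 7.587703
t=7: π = [0.2059, 0.1969, 0.2157, 0.1798, 0.2017], E[r] = 1.3734, γ^t·E[r] = 0.656877, running G = 8.244580
t=8: π = [0.2059, 0.1969, 0.2157, 0.1798, 0.2017], E[r] = 1.3734, γ^t·E[r] = 0.591189, running G = 8.835769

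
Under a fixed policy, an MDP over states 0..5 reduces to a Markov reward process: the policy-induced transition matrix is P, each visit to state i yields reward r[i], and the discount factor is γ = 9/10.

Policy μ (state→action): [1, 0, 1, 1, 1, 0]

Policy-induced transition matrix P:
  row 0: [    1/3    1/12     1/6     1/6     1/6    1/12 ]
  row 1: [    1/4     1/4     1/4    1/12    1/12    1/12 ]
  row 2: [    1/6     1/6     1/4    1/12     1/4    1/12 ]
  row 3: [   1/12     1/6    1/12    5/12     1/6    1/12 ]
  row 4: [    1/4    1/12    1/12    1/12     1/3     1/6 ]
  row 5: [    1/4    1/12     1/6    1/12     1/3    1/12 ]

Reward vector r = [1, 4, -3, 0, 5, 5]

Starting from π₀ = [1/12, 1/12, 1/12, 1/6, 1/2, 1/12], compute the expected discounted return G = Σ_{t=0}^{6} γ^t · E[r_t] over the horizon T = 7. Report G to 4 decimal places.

t=0: π = [0.0833, 0.0833, 0.0833, 0.1667, 0.5000, 0.0833], E[r] = 3.0833, γ^t·E[r] = 3.083333, running G = 3.083333
t=1: π = [0.2222, 0.1181, 0.1250, 0.1458, 0.2639, 0.1250], E[r] = 2.2639, γ^t·E[r] = 2.037500, running G = 5.120833
t=2: π = [0.2338, 0.1256, 0.1528, 0.1505, 0.2321, 0.1053], E[r] = 1.9647, γ^t·E[r] = 1.591406, running G = 6.712240
t=3: π = [0.2317, 0.1295, 0.1580, 0.1530, 0.2252, 0.1027], E[r] = 1.9150, γ^t·E[r] = 1.396055, running G = 8.108294
t=4: π = [0.2306, 0.1308, 0.1591, 0.1536, 0.2237, 0.1021], E[r] = 1.9055, γ^t·E[r] = 1.250205, running G = 9.358500
t=5: π = [0.2304, 0.1312, 0.1594, 0.1538, 0.2233, 0.1020], E[r] = 1.9035, γ^t·E[r] = 1.123974, running G = 10.482474
t=6: π = [0.2303, 0.1313, 0.1595, 0.1538, 0.2232, 0.1019], E[r] = 1.9030, γ^t·E[r] = 1.011314, running G = 11.493788

G = 11.4938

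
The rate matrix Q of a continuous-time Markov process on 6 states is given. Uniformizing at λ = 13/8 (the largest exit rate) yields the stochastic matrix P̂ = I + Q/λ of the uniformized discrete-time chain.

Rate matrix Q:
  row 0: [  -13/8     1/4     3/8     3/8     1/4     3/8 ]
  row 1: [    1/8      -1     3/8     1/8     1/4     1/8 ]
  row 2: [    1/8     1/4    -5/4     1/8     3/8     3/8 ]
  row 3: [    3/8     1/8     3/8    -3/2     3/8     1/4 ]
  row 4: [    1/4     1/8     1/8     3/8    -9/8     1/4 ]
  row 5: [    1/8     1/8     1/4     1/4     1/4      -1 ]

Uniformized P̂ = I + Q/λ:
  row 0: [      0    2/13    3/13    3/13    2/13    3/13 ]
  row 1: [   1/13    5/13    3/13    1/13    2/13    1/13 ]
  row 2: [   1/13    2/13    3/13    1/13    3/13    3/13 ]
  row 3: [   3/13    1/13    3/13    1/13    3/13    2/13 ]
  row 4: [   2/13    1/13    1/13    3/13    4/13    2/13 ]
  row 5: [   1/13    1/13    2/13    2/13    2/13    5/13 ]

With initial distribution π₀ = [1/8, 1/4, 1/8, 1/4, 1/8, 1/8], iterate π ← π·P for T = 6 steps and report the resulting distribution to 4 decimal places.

π = [0.1068, 0.1433, 0.1818, 0.1423, 0.2113, 0.2145]

t=0: π = [0.1250, 0.2500, 0.1250, 0.2500, 0.1250, 0.1250]
t=1: π = [0.1154, 0.1731, 0.2019, 0.1250, 0.2019, 0.1827]
t=2: π = [0.1028, 0.1546, 0.1857, 0.1398, 0.2101, 0.2071]
t=3: π = [0.1067, 0.1467, 0.1825, 0.1410, 0.2112, 0.2119]
t=4: π = [0.1067, 0.1443, 0.1820, 0.1421, 0.2112, 0.2137]
t=5: π = [0.1068, 0.1435, 0.1818, 0.1423, 0.2113, 0.2143]
t=6: π = [0.1068, 0.1433, 0.1818, 0.1423, 0.2113, 0.2145]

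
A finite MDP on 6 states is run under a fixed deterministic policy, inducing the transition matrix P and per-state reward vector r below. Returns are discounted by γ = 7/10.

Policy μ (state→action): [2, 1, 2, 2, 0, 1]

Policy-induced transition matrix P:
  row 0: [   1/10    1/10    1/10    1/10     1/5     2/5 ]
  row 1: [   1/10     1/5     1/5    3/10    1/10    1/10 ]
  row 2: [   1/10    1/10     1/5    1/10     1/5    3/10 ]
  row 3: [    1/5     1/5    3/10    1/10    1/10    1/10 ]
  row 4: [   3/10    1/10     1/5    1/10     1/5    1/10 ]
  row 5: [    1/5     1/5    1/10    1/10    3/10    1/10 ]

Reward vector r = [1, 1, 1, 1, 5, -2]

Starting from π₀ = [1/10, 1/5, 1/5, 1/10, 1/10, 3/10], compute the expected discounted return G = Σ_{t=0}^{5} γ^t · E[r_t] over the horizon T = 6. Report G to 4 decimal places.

G = 2.8953

t=0: π = [0.1000, 0.2000, 0.2000, 0.1000, 0.1000, 0.3000], E[r] = 0.5000, γ^t·E[r] = 0.500000, running G = 0.500000
t=1: π = [0.1600, 0.1600, 0.1700, 0.1400, 0.2000, 0.1700], E[r] = 1.2900, γ^t·E[r] = 0.903000, running G = 1.403000
t=2: π = [0.1710, 0.1470, 0.1810, 0.1320, 0.1870, 0.1820], E[r] = 1.2020, γ^t·E[r] = 0.588980, running G = 1.991980
t=3: π = [0.1688, 0.1461, 0.1779, 0.1294, 0.1903, 0.1875], E[r] = 1.1987, γ^t·E[r] = 0.411154, running G = 2.403134
t=4: π = [0.1698, 0.1463, 0.1773, 0.1292, 0.1912, 0.1862], E[r] = 1.2061, γ^t·E[r] = 0.289594, running G = 2.692728
t=5: π = [0.1698, 0.1462, 0.1773, 0.1293, 0.1911, 0.1864], E[r] = 1.2051, γ^t·E[r] = 0.202544, running G = 2.895273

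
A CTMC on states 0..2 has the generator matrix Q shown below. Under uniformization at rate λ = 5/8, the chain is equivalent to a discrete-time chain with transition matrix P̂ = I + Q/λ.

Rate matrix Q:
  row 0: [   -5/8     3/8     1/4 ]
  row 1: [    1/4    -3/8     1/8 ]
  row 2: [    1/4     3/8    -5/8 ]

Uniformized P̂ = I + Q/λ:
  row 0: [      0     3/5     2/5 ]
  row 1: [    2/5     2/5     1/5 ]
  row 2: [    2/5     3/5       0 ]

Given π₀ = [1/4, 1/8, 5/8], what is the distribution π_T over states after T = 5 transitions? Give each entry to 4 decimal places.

π = [0.2861, 0.5001, 0.2138]

t=0: π = [0.2500, 0.1250, 0.6250]
t=1: π = [0.3000, 0.5750, 0.1250]
t=2: π = [0.2800, 0.4850, 0.2350]
t=3: π = [0.2880, 0.5030, 0.2090]
t=4: π = [0.2848, 0.4994, 0.2158]
t=5: π = [0.2861, 0.5001, 0.2138]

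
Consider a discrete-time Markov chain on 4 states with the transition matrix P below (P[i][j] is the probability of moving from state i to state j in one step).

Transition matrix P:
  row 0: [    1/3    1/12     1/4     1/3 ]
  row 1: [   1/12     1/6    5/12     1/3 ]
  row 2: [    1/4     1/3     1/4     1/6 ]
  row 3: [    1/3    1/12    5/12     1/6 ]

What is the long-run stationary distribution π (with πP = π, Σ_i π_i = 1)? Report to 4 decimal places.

π = [0.2622, 0.1781, 0.3197, 0.2400]

Balance equations π_j = Σ_i π_i·P[i][j]:
  π_0 = 1/3·π_0 + 1/12·π_1 + 1/4·π_2 + 1/3·π_3
  π_1 = 1/12·π_0 + 1/6·π_1 + 1/3·π_2 + 1/12·π_3
  π_2 = 1/4·π_0 + 5/12·π_1 + 1/4·π_2 + 5/12·π_3
  normalize: π_0 + π_1 + π_2 + π_3 = 1
Solving the linear system gives exactly π = [237/904, 161/904, 289/904, 217/904].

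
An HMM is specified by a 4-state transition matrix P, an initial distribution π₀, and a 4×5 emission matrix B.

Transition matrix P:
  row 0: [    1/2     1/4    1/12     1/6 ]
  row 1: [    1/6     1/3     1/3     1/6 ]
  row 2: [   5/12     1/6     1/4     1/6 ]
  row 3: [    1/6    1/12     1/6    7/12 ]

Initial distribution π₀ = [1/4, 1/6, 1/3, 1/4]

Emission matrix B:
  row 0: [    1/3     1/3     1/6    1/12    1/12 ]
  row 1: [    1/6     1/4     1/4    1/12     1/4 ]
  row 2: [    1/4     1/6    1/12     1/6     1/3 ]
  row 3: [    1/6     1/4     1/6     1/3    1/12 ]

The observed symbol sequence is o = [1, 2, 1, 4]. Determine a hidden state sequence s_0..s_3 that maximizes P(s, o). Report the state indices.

t=0: δ = [8.333e-02, 4.167e-02, 5.556e-02, 6.250e-02]  (obs o_0=1)
t=1: δ = [6.944e-03, 5.208e-03, 1.157e-03, 6.076e-03]  ψ = [0, 0, 1, 3]  (obs o_1=2)
t=2: δ = [1.157e-03, 4.340e-04, 2.894e-04, 8.861e-04]  ψ = [0, 0, 1, 3]  (obs o_2=1)
t=3: δ = [4.823e-05, 7.234e-05, 4.923e-05, 4.308e-05]  ψ = [0, 0, 3, 3]  (obs o_3=4)
backtrack: best end state = 1; path = [0, 0, 0, 1]

path = [0, 0, 0, 1]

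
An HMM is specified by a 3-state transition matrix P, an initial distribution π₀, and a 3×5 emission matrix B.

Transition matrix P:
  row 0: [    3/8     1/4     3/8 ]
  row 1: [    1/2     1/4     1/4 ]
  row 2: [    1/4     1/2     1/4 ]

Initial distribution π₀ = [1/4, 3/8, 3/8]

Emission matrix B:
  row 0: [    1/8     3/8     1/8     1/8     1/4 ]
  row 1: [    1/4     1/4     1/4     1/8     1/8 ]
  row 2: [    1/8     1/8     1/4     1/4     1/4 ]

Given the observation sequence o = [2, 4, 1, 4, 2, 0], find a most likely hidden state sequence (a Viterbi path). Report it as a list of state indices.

t=0: δ = [3.125e-02, 9.375e-02, 9.375e-02]  (obs o_0=2)
t=1: δ = [1.172e-02, 5.859e-03, 5.859e-03]  ψ = [1, 2, 1]  (obs o_1=4)
t=2: δ = [1.648e-03, 7.324e-04, 5.493e-04]  ψ = [0, 0, 0]  (obs o_2=1)
t=3: δ = [1.545e-04, 5.150e-05, 1.545e-04]  ψ = [0, 0, 0]  (obs o_3=4)
t=4: δ = [7.242e-06, 1.931e-05, 1.448e-05]  ψ = [0, 2, 0]  (obs o_4=2)
t=5: δ = [1.207e-06, 1.810e-06, 6.035e-07]  ψ = [1, 2, 1]  (obs o_5=0)
backtrack: best end state = 1; path = [1, 0, 0, 0, 2, 1]

path = [1, 0, 0, 0, 2, 1]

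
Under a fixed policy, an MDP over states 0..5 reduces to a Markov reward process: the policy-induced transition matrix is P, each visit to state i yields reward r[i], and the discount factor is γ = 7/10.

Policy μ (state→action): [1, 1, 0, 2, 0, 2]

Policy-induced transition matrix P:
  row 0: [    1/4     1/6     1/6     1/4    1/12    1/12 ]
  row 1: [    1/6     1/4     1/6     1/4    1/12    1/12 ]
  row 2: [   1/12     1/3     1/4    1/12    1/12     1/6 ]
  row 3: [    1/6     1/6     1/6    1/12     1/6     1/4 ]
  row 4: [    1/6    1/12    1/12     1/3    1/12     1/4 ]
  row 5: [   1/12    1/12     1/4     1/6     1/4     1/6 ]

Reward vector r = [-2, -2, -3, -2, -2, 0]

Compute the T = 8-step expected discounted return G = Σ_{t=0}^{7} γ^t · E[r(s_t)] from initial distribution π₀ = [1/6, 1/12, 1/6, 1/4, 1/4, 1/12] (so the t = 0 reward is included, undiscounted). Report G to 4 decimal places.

t=0: π = [0.1667, 0.0833, 0.1667, 0.2500, 0.2500, 0.0833], E[r] = -2.0000, γ^t·E[r] = -2.000000, running G = -2.000000
t=1: π = [0.1597, 0.1736, 0.1667, 0.1944, 0.1181, 0.1875], E[r] = -1.7917, γ^t·E[r] = -1.254167, running G = -3.254167
t=2: π = [0.1505, 0.1834, 0.1863, 0.1840, 0.1308, 0.1649], E[r] = -1.8565, γ^t·E[r] = -0.909676, running G = -4.163843
t=3: π = [0.1499, 0.1884, 0.1850, 0.1854, 0.1262, 0.1651], E[r] = -1.8549, γ^t·E[r] = -0.636227, running G = -4.800070
t=4: π = [0.1500, 0.1889, 0.1853, 0.1850, 0.1263, 0.1644], E[r] = -1.8564, γ^t·E[r] = -0.445733, running G = -5.245803
t=5: π = [0.1500, 0.1891, 0.1853, 0.1851, 0.1262, 0.1644], E[r] = -1.8566, γ^t·E[r] = -0.312032, running G = -5.557835
t=6: π = [0.1500, 0.1891, 0.1853, 0.1851, 0.1262, 0.1643], E[r] = -1.8566, γ^t·E[r] = -0.218427, running G = -5.776262
t=7: π = [0.1500, 0.1891, 0.1853, 0.1851, 0.1261, 0.1643], E[r] = -1.8566, γ^t·E[r] = -0.152899, running G = -5.929161

G = -5.9292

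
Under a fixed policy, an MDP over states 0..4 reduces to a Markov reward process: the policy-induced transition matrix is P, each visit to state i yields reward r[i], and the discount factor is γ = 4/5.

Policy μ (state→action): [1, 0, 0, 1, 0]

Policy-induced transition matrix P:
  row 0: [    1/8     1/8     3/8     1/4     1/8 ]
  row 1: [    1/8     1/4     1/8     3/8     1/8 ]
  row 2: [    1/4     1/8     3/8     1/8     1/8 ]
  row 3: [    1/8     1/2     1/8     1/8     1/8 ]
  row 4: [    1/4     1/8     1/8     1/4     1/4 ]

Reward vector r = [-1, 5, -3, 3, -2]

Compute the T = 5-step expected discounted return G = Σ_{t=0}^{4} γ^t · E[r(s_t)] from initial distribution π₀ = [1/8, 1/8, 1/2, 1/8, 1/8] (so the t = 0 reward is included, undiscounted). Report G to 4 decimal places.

t=0: π = [0.1250, 0.1250, 0.5000, 0.1250, 0.1250], E[r] = -0.8750, γ^t·E[r] = -0.875000, running G = -0.875000
t=1: π = [0.2031, 0.1875, 0.2813, 0.1875, 0.1406], E[r] = 0.1719, γ^t·E[r] = 0.137500, running G = -0.737500
t=2: π = [0.1777, 0.2188, 0.2461, 0.2148, 0.1426], E[r] = 0.5371, γ^t·E[r] = 0.343750, running G = -0.393750
t=3: π = [0.1736, 0.2329, 0.2310, 0.2197, 0.1428], E[r] = 0.6716, γ^t·E[r] = 0.343875, running G = -0.049875
t=4: π = [0.1717, 0.2365, 0.2261, 0.2228, 0.1429], E[r] = 0.7151, γ^t·E[r] = 0.292888, running G = 0.243013

G = 0.2430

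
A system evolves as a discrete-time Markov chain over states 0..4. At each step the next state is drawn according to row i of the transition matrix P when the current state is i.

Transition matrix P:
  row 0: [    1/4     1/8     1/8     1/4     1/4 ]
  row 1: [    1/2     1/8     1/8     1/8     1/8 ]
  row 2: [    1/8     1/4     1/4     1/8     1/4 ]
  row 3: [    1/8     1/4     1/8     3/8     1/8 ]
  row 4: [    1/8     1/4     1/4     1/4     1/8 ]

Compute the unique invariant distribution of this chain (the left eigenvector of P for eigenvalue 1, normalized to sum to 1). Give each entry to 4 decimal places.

π = [0.2273, 0.1970, 0.1678, 0.2336, 0.1744]

Balance equations π_j = Σ_i π_i·P[i][j]:
  π_0 = 1/4·π_0 + 1/2·π_1 + 1/8·π_2 + 1/8·π_3 + 1/8·π_4
  π_1 = 1/8·π_0 + 1/8·π_1 + 1/4·π_2 + 1/4·π_3 + 1/4·π_4
  π_2 = 1/8·π_0 + 1/8·π_1 + 1/4·π_2 + 1/8·π_3 + 1/4·π_4
  π_3 = 1/4·π_0 + 1/8·π_1 + 1/8·π_2 + 3/8·π_3 + 1/4·π_4
  normalize: π_0 + π_1 + π_2 + π_3 + π_4 = 1
Solving the linear system gives exactly π = [5/22, 13/66, 203/1210, 424/1815, 211/1210].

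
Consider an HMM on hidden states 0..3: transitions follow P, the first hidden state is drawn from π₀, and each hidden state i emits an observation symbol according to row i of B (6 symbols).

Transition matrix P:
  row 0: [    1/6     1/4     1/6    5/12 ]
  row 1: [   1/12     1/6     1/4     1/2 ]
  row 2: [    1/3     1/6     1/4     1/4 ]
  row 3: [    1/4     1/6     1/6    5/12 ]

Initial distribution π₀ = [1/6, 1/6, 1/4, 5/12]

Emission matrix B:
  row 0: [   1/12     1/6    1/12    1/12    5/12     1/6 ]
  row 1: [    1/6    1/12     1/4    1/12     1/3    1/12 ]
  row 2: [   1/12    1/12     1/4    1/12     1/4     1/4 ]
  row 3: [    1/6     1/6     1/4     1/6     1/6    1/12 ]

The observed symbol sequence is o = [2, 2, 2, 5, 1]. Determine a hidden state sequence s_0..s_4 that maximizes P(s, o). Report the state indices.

path = [3, 3, 3, 0, 3]

t=0: δ = [1.389e-02, 4.167e-02, 6.250e-02, 1.042e-01]  (obs o_0=2)
t=1: δ = [2.170e-03, 4.340e-03, 4.340e-03, 1.085e-02]  ψ = [3, 3, 3, 3]  (obs o_1=2)
t=2: δ = [2.261e-04, 4.521e-04, 4.521e-04, 1.130e-03]  ψ = [3, 3, 3, 3]  (obs o_2=2)
t=3: δ = [4.710e-05, 1.570e-05, 4.710e-05, 3.925e-05]  ψ = [3, 3, 3, 3]  (obs o_3=5)
t=4: δ = [2.616e-06, 9.811e-07, 9.811e-07, 3.270e-06]  ψ = [2, 0, 2, 0]  (obs o_4=1)
backtrack: best end state = 3; path = [3, 3, 3, 0, 3]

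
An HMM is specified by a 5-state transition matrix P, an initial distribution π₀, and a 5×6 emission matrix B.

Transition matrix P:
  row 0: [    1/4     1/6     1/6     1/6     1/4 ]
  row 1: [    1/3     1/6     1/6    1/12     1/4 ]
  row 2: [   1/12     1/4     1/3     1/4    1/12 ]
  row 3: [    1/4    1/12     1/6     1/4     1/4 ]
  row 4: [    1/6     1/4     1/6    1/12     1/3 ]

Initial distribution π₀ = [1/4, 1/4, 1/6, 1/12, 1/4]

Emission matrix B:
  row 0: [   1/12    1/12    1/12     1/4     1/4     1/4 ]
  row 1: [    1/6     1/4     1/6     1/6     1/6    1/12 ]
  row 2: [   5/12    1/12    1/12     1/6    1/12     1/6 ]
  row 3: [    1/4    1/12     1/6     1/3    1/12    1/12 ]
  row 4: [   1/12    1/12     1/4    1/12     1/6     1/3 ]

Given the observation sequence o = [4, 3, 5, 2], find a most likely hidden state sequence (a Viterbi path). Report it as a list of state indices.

path = [0, 0, 4, 4]

t=0: δ = [6.250e-02, 4.167e-02, 1.389e-02, 6.944e-03, 4.167e-02]  (obs o_0=4)
t=1: δ = [3.906e-03, 1.736e-03, 1.736e-03, 3.472e-03, 1.302e-03]  ψ = [0, 0, 0, 0, 0]  (obs o_1=3)
t=2: δ = [2.441e-04, 5.425e-05, 1.085e-04, 7.234e-05, 3.255e-04]  ψ = [0, 0, 0, 3, 0]  (obs o_2=5)
t=3: δ = [5.086e-06, 1.356e-05, 4.521e-06, 6.782e-06, 2.713e-05]  ψ = [0, 4, 4, 0, 4]  (obs o_3=2)
backtrack: best end state = 4; path = [0, 0, 4, 4]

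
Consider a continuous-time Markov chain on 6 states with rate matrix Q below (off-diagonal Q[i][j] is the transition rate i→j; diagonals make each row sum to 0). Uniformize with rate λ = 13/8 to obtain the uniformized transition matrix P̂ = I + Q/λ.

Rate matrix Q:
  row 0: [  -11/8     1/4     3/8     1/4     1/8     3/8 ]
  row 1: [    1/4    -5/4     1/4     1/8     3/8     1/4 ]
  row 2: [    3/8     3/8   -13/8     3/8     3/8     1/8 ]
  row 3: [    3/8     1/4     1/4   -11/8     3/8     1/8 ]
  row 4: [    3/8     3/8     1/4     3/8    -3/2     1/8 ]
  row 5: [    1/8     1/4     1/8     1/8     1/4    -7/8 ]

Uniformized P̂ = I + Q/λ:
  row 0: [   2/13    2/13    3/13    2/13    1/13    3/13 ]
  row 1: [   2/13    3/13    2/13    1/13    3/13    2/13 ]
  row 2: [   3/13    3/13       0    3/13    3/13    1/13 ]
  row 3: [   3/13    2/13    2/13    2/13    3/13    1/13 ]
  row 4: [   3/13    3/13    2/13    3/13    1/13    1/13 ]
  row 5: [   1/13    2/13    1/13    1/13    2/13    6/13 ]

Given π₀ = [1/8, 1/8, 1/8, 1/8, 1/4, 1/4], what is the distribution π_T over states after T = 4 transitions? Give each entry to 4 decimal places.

t=0: π = [0.1250, 0.1250, 0.1250, 0.1250, 0.2500, 0.2500]
t=1: π = [0.1731, 0.1923, 0.1250, 0.1538, 0.1538, 0.2019]
t=2: π = [0.1716, 0.1901, 0.1324, 0.1450, 0.1649, 0.1960]
t=3: π = [0.1728, 0.1913, 0.1316, 0.1470, 0.1639, 0.1933]
t=4: π = [0.1730, 0.1913, 0.1320, 0.1470, 0.1641, 0.1926]

π = [0.1730, 0.1913, 0.1320, 0.1470, 0.1641, 0.1926]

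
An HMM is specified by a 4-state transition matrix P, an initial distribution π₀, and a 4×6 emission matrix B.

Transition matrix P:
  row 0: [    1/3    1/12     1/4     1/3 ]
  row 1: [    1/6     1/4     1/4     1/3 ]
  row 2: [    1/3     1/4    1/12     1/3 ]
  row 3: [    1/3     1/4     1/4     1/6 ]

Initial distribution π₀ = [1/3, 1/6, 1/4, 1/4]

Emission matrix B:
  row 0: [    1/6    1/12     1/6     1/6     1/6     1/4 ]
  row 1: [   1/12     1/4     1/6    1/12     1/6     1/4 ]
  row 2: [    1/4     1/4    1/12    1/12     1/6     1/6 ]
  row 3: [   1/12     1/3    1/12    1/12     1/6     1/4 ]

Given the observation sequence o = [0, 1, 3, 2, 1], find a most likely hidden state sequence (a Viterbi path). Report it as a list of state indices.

path = [2, 3, 0, 0, 3]

t=0: δ = [5.556e-02, 1.389e-02, 6.250e-02, 2.083e-02]  (obs o_0=0)
t=1: δ = [1.736e-03, 3.906e-03, 3.472e-03, 6.944e-03]  ψ = [2, 2, 0, 2]  (obs o_1=1)
t=2: δ = [3.858e-04, 1.447e-04, 1.447e-04, 1.085e-04]  ψ = [3, 3, 3, 1]  (obs o_2=3)
t=3: δ = [2.143e-05, 6.028e-06, 8.038e-06, 1.072e-05]  ψ = [0, 1, 0, 0]  (obs o_3=2)
t=4: δ = [5.954e-07, 6.698e-07, 1.340e-06, 2.381e-06]  ψ = [0, 3, 0, 0]  (obs o_4=1)
backtrack: best end state = 3; path = [2, 3, 0, 0, 3]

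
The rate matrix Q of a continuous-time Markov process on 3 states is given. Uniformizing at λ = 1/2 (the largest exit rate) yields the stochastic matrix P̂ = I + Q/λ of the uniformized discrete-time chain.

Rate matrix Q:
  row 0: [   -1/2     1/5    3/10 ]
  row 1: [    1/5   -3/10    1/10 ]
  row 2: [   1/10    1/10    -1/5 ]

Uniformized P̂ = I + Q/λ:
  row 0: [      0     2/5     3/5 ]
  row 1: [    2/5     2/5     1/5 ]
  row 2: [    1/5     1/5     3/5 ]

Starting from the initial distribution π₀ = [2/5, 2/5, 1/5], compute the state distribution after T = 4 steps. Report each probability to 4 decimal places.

t=0: π = [0.4000, 0.4000, 0.2000]
t=1: π = [0.2000, 0.3600, 0.4400]
t=2: π = [0.2320, 0.3120, 0.4560]
t=3: π = [0.2160, 0.3088, 0.4752]
t=4: π = [0.2186, 0.3050, 0.4765]

π = [0.2186, 0.3050, 0.4765]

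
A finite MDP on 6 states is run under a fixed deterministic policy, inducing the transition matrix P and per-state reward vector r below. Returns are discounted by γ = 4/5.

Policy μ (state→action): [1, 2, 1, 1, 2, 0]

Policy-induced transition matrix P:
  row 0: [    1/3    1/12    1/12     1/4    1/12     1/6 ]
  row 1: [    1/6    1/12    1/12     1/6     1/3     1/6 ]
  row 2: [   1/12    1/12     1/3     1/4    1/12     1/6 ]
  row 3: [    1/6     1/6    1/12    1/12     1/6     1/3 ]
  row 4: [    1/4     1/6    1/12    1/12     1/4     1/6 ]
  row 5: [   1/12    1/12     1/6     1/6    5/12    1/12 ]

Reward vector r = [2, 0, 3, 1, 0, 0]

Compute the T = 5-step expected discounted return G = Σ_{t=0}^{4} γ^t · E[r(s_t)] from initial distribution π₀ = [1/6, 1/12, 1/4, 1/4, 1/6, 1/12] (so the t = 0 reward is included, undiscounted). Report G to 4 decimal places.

G = 3.5912

t=0: π = [0.1667, 0.0833, 0.2500, 0.2500, 0.1667, 0.0833], E[r] = 1.3333, γ^t·E[r] = 1.333333, running G = 1.333333
t=1: π = [0.1806, 0.1181, 0.1528, 0.1667, 0.1806, 0.2014], E[r] = 0.9861, γ^t·E[r] = 0.788889, running G = 2.122222
t=2: π = [0.1823, 0.1123, 0.1383, 0.1655, 0.2240, 0.1777], E[r] = 0.9450, γ^t·E[r] = 0.604815, running G = 2.727037
t=3: π = [0.1894, 0.1158, 0.1327, 0.1609, 0.2217, 0.1794], E[r] = 0.9378, γ^t·E[r] = 0.480173, running G = 3.207210
t=4: π = [0.1907, 0.1152, 0.1315, 0.1616, 0.2225, 0.1785], E[r] = 0.9374, γ^t·E[r] = 0.383962, running G = 3.591172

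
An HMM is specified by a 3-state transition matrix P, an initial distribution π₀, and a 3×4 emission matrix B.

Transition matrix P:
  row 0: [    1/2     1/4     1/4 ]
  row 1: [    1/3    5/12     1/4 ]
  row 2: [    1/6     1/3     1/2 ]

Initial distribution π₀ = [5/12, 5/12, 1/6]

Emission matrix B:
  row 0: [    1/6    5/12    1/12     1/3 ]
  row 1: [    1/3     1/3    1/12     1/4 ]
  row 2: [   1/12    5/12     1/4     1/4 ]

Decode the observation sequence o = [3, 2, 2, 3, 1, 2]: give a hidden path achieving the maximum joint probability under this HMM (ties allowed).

path = [0, 2, 2, 2, 2, 2]

t=0: δ = [1.389e-01, 1.042e-01, 4.167e-02]  (obs o_0=3)
t=1: δ = [5.787e-03, 3.617e-03, 8.681e-03]  ψ = [0, 1, 0]  (obs o_1=2)
t=2: δ = [2.411e-04, 2.411e-04, 1.085e-03]  ψ = [0, 2, 2]  (obs o_2=2)
t=3: δ = [6.028e-05, 9.042e-05, 1.356e-04]  ψ = [2, 2, 2]  (obs o_3=3)
t=4: δ = [1.256e-05, 1.507e-05, 2.826e-05]  ψ = [0, 2, 2]  (obs o_4=1)
t=5: δ = [5.233e-07, 7.849e-07, 3.532e-06]  ψ = [0, 2, 2]  (obs o_5=2)
backtrack: best end state = 2; path = [0, 2, 2, 2, 2, 2]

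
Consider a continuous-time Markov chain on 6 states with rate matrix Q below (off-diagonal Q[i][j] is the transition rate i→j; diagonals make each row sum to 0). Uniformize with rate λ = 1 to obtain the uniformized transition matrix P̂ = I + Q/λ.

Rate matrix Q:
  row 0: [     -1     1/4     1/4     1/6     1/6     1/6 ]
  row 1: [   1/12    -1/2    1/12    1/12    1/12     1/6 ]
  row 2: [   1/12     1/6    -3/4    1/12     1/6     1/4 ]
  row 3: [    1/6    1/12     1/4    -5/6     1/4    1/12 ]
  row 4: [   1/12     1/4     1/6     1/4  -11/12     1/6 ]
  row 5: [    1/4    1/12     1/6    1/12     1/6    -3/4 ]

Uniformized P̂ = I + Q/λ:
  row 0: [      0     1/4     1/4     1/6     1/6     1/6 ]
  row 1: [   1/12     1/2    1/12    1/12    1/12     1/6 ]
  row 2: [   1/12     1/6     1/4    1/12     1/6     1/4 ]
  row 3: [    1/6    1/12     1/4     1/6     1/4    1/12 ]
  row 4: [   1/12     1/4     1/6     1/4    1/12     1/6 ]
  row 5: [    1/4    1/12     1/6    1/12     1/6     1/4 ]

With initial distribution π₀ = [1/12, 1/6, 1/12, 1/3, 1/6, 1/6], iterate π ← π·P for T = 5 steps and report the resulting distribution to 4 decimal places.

π = [0.1155, 0.2428, 0.1820, 0.1278, 0.1451, 0.1868]

t=0: π = [0.0833, 0.1667, 0.0833, 0.3333, 0.1667, 0.1667]
t=1: π = [0.1319, 0.2014, 0.1944, 0.1458, 0.1667, 0.1597]
t=2: π = [0.1111, 0.2332, 0.1892, 0.1343, 0.1481, 0.1840]
t=3: π = [0.1159, 0.2395, 0.1834, 0.1285, 0.1461, 0.1866]
t=4: π = [0.1155, 0.2421, 0.1824, 0.1280, 0.1452, 0.1868]
t=5: π = [0.1155, 0.2428, 0.1820, 0.1278, 0.1451, 0.1868]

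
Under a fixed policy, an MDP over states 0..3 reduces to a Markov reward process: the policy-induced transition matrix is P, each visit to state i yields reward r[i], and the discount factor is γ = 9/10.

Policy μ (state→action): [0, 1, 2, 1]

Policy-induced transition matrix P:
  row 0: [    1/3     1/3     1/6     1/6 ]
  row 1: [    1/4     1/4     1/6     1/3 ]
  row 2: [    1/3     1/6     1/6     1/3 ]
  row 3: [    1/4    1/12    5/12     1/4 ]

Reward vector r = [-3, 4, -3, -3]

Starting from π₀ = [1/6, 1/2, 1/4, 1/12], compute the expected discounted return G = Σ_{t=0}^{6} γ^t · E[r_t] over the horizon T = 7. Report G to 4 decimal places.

t=0: π = [0.1667, 0.5000, 0.2500, 0.0833], E[r] = 0.5000, γ^t·E[r] = 0.500000, running G = 0.500000
t=1: π = [0.2847, 0.2292, 0.1875, 0.2986], E[r] = -1.3958, γ^t·E[r] = -1.256250, running G = -0.756250
t=2: π = [0.2894, 0.2083, 0.2413, 0.2610], E[r] = -1.5417, γ^t·E[r] = -1.248750, running G = -2.005000
t=3: π = [0.2942, 0.2105, 0.2319, 0.2634], E[r] = -1.5265, γ^t·E[r] = -1.112801, running G = -3.117801
t=4: π = [0.2938, 0.2113, 0.2325, 0.2623], E[r] = -1.5209, γ^t·E[r] = -0.997866, running G = -4.115667
t=5: π = [0.2939, 0.2114, 0.2323, 0.2625], E[r] = -1.5203, γ^t·E[r] = -0.897718, running G = -5.013385
t=6: π = [0.2938, 0.2114, 0.2323, 0.2625], E[r] = -1.5203, γ^t·E[r] = -0.807954, running G = -5.821339

G = -5.8213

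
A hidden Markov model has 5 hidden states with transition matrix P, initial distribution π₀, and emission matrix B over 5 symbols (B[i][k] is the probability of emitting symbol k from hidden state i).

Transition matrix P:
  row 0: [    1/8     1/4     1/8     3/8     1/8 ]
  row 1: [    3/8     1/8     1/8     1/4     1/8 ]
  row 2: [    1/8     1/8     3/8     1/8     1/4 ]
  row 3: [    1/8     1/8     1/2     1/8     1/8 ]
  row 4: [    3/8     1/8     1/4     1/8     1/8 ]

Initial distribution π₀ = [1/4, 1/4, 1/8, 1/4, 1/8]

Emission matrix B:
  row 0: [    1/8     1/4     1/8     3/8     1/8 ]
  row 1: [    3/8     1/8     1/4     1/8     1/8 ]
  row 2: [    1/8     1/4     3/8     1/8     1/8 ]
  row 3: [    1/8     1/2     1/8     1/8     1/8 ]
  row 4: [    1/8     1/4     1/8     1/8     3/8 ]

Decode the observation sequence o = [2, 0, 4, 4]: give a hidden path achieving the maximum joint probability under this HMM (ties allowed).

t=0: δ = [3.125e-02, 6.250e-02, 4.688e-02, 3.125e-02, 1.562e-02]  (obs o_0=2)
t=1: δ = [2.930e-03, 2.930e-03, 2.197e-03, 1.953e-03, 1.465e-03]  ψ = [1, 0, 2, 1, 2]  (obs o_1=0)
t=2: δ = [1.373e-04, 9.155e-05, 1.221e-04, 1.373e-04, 2.060e-04]  ψ = [1, 0, 3, 0, 2]  (obs o_2=4)
t=3: δ = [9.656e-06, 4.292e-06, 8.583e-06, 6.437e-06, 1.144e-05]  ψ = [4, 0, 3, 0, 2]  (obs o_3=4)
backtrack: best end state = 4; path = [1, 3, 2, 4]

path = [1, 3, 2, 4]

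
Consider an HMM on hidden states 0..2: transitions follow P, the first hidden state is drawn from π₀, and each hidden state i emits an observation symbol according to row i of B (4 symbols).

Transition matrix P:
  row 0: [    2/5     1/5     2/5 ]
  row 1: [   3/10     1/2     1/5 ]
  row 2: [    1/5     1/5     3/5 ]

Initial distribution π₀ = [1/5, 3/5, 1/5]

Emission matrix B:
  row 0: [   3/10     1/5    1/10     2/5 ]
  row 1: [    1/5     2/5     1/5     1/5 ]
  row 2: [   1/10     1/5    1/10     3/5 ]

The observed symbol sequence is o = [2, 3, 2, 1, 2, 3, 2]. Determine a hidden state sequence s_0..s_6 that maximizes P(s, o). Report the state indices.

t=0: δ = [2.000e-02, 1.200e-01, 2.000e-02]  (obs o_0=2)
t=1: δ = [1.440e-02, 1.200e-02, 1.440e-02]  ψ = [1, 1, 1]  (obs o_1=3)
t=2: δ = [5.760e-04, 1.200e-03, 8.640e-04]  ψ = [0, 1, 2]  (obs o_2=2)
t=3: δ = [7.200e-05, 2.400e-04, 1.037e-04]  ψ = [1, 1, 2]  (obs o_3=1)
t=4: δ = [7.200e-06, 2.400e-05, 6.221e-06]  ψ = [1, 1, 2]  (obs o_4=2)
t=5: δ = [2.880e-06, 2.400e-06, 2.880e-06]  ψ = [1, 1, 1]  (obs o_5=3)
t=6: δ = [1.152e-07, 2.400e-07, 1.728e-07]  ψ = [0, 1, 2]  (obs o_6=2)
backtrack: best end state = 1; path = [1, 1, 1, 1, 1, 1, 1]

path = [1, 1, 1, 1, 1, 1, 1]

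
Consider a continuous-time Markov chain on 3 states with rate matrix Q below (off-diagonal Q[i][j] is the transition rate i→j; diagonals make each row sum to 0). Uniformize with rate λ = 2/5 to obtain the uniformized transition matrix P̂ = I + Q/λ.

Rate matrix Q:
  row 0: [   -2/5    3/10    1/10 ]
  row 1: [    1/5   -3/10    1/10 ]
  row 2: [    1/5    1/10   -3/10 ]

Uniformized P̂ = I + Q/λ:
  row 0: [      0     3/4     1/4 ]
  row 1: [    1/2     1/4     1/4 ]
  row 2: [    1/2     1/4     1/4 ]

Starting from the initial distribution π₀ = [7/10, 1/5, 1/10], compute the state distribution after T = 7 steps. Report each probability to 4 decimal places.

π = [0.3305, 0.4195, 0.2500]

t=0: π = [0.7000, 0.2000, 0.1000]
t=1: π = [0.1500, 0.6000, 0.2500]
t=2: π = [0.4250, 0.3250, 0.2500]
t=3: π = [0.2875, 0.4625, 0.2500]
t=4: π = [0.3563, 0.3938, 0.2500]
t=5: π = [0.3219, 0.4281, 0.2500]
t=6: π = [0.3391, 0.4109, 0.2500]
t=7: π = [0.3305, 0.4195, 0.2500]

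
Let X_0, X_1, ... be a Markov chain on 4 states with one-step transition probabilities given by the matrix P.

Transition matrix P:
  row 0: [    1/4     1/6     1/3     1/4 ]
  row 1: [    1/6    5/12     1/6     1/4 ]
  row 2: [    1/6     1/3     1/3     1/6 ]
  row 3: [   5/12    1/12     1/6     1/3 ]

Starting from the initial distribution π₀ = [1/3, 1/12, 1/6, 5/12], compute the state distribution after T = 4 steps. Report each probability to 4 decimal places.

t=0: π = [0.3333, 0.0833, 0.1667, 0.4167]
t=1: π = [0.2986, 0.1806, 0.2500, 0.2708]
t=2: π = [0.2593, 0.2309, 0.2581, 0.2517]
t=3: π = [0.2512, 0.2464, 0.2529, 0.2495]
t=4: π = [0.2500, 0.2496, 0.2507, 0.2497]

π = [0.2500, 0.2496, 0.2507, 0.2497]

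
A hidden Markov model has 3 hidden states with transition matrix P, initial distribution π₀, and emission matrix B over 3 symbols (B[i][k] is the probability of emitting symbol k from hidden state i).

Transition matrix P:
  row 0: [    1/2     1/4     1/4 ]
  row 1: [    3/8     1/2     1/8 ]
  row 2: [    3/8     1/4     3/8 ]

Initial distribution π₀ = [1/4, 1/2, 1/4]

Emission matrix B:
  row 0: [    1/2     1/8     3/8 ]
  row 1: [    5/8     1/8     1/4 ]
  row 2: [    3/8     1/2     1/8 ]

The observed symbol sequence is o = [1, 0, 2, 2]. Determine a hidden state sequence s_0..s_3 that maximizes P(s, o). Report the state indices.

path = [2, 0, 0, 0]

t=0: δ = [3.125e-02, 6.250e-02, 1.250e-01]  (obs o_0=1)
t=1: δ = [2.344e-02, 1.953e-02, 1.758e-02]  ψ = [2, 1, 2]  (obs o_1=0)
t=2: δ = [4.395e-03, 2.441e-03, 8.240e-04]  ψ = [0, 1, 2]  (obs o_2=2)
t=3: δ = [8.240e-04, 3.052e-04, 1.373e-04]  ψ = [0, 1, 0]  (obs o_3=2)
backtrack: best end state = 0; path = [2, 0, 0, 0]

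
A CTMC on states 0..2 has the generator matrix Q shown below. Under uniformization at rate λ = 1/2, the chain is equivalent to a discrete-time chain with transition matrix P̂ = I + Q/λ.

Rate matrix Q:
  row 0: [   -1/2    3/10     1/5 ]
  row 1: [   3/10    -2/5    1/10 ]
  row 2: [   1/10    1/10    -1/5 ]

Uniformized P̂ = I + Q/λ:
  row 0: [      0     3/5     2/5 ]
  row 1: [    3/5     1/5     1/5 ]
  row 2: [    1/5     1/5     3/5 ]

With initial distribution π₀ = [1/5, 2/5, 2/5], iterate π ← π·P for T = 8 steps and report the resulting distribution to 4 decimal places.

t=0: π = [0.2000, 0.4000, 0.4000]
t=1: π = [0.3200, 0.2800, 0.4000]
t=2: π = [0.2480, 0.3280, 0.4240]
t=3: π = [0.2816, 0.2992, 0.4192]
t=4: π = [0.2634, 0.3126, 0.4240]
t=5: π = [0.2724, 0.3053, 0.4223]
t=6: π = [0.2677, 0.3090, 0.4234]
t=7: π = [0.2700, 0.3071, 0.4229]
t=8: π = [0.2688, 0.3080, 0.4232]

π = [0.2688, 0.3080, 0.4232]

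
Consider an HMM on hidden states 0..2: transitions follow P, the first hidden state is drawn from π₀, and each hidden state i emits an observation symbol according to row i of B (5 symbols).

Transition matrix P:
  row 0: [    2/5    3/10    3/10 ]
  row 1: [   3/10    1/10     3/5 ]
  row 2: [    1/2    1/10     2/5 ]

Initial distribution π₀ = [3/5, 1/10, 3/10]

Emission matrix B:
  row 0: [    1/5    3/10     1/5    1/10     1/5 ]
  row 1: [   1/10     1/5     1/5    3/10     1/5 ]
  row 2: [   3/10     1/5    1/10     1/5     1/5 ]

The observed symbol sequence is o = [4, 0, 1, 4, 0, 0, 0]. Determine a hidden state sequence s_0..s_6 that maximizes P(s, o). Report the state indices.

path = [0, 2, 0, 1, 2, 2, 2]

t=0: δ = [1.200e-01, 2.000e-02, 6.000e-02]  (obs o_0=4)
t=1: δ = [9.600e-03, 3.600e-03, 1.080e-02]  ψ = [0, 0, 0]  (obs o_1=0)
t=2: δ = [1.620e-03, 5.760e-04, 8.640e-04]  ψ = [2, 0, 2]  (obs o_2=1)
t=3: δ = [1.296e-04, 9.720e-05, 9.720e-05]  ψ = [0, 0, 0]  (obs o_3=4)
t=4: δ = [1.037e-05, 3.888e-06, 1.750e-05]  ψ = [0, 0, 1]  (obs o_4=0)
t=5: δ = [1.750e-06, 3.110e-07, 2.100e-06]  ψ = [2, 0, 2]  (obs o_5=0)
t=6: δ = [2.100e-07, 5.249e-08, 2.519e-07]  ψ = [2, 0, 2]  (obs o_6=0)
backtrack: best end state = 2; path = [0, 2, 0, 1, 2, 2, 2]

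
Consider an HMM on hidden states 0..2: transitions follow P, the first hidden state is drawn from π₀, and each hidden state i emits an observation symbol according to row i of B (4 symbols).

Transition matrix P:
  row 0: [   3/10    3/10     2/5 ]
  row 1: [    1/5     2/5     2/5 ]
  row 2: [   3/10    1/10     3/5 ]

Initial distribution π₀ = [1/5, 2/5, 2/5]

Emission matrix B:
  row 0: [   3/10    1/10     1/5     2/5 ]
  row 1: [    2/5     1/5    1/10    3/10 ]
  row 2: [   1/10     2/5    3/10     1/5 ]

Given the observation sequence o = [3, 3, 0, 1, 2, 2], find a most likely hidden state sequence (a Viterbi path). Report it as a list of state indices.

path = [1, 1, 1, 2, 2, 2]

t=0: δ = [8.000e-02, 1.200e-01, 8.000e-02]  (obs o_0=3)
t=1: δ = [9.600e-03, 1.440e-02, 9.600e-03]  ψ = [0, 1, 1]  (obs o_1=3)
t=2: δ = [8.640e-04, 2.304e-03, 5.760e-04]  ψ = [0, 1, 1]  (obs o_2=0)
t=3: δ = [4.608e-05, 1.843e-04, 3.686e-04]  ψ = [1, 1, 1]  (obs o_3=1)
t=4: δ = [2.212e-05, 7.373e-06, 6.636e-05]  ψ = [2, 1, 2]  (obs o_4=2)
t=5: δ = [3.981e-06, 6.636e-07, 1.194e-05]  ψ = [2, 0, 2]  (obs o_5=2)
backtrack: best end state = 2; path = [1, 1, 1, 2, 2, 2]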